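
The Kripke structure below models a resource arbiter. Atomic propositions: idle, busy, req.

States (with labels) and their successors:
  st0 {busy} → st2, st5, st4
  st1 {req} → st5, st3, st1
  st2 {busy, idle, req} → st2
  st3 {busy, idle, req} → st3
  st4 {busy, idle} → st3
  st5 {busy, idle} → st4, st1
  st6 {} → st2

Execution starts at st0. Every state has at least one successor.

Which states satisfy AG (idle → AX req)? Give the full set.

States satisfying idle → AX req: {st0, st1, st2, st3, st4, st6}.
States satisfying AG (idle → AX req): {st2, st3, st4, st6}.

{st2, st3, st4, st6}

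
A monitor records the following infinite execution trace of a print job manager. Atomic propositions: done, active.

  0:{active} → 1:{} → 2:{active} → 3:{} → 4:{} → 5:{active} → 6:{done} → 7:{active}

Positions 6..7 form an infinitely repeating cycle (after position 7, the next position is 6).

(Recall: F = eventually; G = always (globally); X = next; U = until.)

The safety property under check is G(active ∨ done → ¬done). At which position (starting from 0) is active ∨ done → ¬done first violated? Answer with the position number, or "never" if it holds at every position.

6

Check active ∨ done → ¬done at each position in order: 0 ✓, 1 ✓, 2 ✓, 3 ✓, 4 ✓, 5 ✓.
At position 6 the labels are {done}, so active ∨ done → ¬done is false there. This is the first violation.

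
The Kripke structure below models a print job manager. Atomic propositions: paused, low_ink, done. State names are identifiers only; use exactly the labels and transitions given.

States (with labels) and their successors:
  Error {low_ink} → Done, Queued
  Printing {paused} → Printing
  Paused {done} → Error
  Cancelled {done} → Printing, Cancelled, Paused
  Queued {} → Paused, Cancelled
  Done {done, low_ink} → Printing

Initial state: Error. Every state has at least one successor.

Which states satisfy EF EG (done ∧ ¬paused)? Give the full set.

States satisfying EG (done ∧ ¬paused): {Cancelled}.
States satisfying EF EG (done ∧ ¬paused): {Error, Paused, Cancelled, Queued}.

{Error, Paused, Cancelled, Queued}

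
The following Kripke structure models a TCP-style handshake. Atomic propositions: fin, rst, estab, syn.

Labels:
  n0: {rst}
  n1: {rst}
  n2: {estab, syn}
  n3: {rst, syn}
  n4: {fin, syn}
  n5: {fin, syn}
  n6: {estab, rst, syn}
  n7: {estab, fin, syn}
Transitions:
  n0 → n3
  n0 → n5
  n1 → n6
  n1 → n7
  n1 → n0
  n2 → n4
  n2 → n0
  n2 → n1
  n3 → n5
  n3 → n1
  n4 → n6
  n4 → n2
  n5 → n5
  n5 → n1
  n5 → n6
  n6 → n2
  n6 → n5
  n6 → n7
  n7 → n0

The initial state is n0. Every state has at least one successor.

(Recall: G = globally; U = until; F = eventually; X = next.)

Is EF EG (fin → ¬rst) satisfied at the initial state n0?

States satisfying EG (fin → ¬rst): {n0, n1, n2, n3, n4, n5, n6, n7}.
States satisfying EF EG (fin → ¬rst): {n0, n1, n2, n3, n4, n5, n6, n7}.
Some path from n0 reaches a state where EG (fin → ¬rst) holds.
n0 ∈ Sat(EF EG (fin → ¬rst)).

Yes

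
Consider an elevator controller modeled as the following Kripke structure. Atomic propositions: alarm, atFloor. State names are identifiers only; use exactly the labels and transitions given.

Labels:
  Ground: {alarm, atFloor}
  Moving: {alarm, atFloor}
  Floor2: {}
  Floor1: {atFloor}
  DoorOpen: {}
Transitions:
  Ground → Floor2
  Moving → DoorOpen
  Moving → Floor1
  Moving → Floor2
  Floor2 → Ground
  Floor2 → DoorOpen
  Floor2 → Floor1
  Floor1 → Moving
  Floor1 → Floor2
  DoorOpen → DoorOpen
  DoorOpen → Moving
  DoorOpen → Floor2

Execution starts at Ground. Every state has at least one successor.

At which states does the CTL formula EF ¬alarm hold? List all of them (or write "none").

{Ground, Moving, Floor2, Floor1, DoorOpen}

States satisfying ¬alarm: {Floor2, Floor1, DoorOpen}.
States satisfying EF ¬alarm: {Ground, Moving, Floor2, Floor1, DoorOpen}.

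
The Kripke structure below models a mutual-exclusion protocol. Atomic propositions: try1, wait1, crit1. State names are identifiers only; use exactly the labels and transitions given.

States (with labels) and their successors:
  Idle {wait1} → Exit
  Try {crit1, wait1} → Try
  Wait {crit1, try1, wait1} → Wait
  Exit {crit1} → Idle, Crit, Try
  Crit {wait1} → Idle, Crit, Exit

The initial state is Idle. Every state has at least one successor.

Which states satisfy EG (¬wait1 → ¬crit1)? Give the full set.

{Try, Wait, Crit}

States satisfying ¬wait1 → ¬crit1: {Idle, Try, Wait, Crit}.
States satisfying EG (¬wait1 → ¬crit1): {Try, Wait, Crit}.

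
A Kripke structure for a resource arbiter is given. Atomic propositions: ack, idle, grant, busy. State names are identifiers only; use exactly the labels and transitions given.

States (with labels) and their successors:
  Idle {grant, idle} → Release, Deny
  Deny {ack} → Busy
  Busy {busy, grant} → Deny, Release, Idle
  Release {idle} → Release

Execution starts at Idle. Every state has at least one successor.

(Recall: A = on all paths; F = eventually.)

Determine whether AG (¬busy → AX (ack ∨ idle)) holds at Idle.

Violated

States satisfying ¬busy → AX (ack ∨ idle): {Idle, Busy, Release}.
States satisfying AG (¬busy → AX (ack ∨ idle)): {Release}.
Deny is reachable from Idle and violates ¬busy → AX (ack ∨ idle), so AG fails at Idle.
Idle ∉ Sat(AG (¬busy → AX (ack ∨ idle))).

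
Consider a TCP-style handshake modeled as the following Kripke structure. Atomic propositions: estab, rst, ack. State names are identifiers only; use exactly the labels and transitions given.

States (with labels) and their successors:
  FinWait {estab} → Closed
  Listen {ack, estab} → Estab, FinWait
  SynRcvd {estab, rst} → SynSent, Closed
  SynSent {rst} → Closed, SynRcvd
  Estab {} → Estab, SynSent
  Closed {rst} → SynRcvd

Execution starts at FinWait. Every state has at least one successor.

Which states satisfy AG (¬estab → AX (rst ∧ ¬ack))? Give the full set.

{FinWait, SynRcvd, SynSent, Closed}

States satisfying ¬estab → AX (rst ∧ ¬ack): {FinWait, Listen, SynRcvd, SynSent, Closed}.
States satisfying AG (¬estab → AX (rst ∧ ¬ack)): {FinWait, SynRcvd, SynSent, Closed}.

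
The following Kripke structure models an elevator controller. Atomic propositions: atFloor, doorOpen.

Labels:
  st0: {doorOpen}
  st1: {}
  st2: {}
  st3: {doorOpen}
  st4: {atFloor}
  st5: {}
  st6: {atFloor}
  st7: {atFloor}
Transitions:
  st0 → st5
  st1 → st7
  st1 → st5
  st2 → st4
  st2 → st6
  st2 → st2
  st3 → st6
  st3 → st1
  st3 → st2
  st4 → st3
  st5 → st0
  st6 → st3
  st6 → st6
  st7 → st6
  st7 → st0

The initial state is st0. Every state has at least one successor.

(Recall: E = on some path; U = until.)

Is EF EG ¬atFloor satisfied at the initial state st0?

States satisfying EG ¬atFloor: {st0, st1, st2, st3, st5}.
States satisfying EF EG ¬atFloor: {st0, st1, st2, st3, st4, st5, st6, st7}.
Some path from st0 reaches a state where EG ¬atFloor holds.
st0 ∈ Sat(EF EG ¬atFloor).

Yes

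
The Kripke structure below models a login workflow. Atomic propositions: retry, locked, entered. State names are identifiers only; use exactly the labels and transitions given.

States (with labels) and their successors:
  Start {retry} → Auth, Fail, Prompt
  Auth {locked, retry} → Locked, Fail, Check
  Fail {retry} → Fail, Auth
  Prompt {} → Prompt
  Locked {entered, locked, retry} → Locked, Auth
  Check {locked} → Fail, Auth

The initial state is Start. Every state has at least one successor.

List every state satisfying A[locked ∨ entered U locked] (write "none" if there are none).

{Auth, Locked, Check}

States satisfying locked ∨ entered: {Auth, Locked, Check}.
States satisfying locked: {Auth, Locked, Check}.
States satisfying A[locked ∨ entered U locked]: {Auth, Locked, Check}.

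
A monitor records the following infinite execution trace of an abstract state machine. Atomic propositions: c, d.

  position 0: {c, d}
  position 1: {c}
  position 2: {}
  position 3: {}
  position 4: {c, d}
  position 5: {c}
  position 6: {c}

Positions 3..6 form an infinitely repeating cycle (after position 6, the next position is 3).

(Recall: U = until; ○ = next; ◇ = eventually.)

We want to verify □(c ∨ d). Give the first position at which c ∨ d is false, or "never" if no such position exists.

2

Check c ∨ d at each position in order: 0 ✓, 1 ✓.
At position 2 the labels are {}, so c ∨ d is false there. This is the first violation.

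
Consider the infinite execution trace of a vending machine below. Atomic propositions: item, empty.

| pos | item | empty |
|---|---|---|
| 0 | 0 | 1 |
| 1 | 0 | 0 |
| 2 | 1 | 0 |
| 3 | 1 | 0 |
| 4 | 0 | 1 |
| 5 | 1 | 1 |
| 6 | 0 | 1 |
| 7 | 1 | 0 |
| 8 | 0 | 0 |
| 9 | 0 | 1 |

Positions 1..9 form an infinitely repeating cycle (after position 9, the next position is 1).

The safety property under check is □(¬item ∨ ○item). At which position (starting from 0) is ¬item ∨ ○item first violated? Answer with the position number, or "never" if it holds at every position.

3

Check ¬item ∨ ○item at each position in order: 0 ✓, 1 ✓, 2 ✓.
At position 3 the labels are {item} and the next position 4 has {empty}, so ¬item ∨ ○item is false there. This is the first violation.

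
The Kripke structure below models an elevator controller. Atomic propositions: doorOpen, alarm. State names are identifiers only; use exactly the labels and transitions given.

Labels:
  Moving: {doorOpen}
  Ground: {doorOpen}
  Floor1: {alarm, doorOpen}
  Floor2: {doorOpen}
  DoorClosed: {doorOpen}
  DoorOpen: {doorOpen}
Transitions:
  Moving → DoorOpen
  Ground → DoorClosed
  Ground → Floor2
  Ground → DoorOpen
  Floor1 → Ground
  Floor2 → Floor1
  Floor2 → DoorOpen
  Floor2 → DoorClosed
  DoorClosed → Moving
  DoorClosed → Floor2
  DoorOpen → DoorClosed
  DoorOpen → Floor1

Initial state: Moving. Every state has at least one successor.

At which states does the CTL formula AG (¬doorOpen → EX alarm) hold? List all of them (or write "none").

{Moving, Ground, Floor1, Floor2, DoorClosed, DoorOpen}

States satisfying ¬doorOpen → EX alarm: {Moving, Ground, Floor1, Floor2, DoorClosed, DoorOpen}.
States satisfying AG (¬doorOpen → EX alarm): {Moving, Ground, Floor1, Floor2, DoorClosed, DoorOpen}.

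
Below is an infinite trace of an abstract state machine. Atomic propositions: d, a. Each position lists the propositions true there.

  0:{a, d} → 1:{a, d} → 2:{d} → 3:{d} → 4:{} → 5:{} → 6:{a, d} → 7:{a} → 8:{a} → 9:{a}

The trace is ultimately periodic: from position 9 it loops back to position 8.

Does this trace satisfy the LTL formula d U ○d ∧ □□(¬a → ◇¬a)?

Walking from position 0: ○d first holds at position 0, and d holds at every earlier position along the way, so d U ○d holds.
□(¬a → ◇¬a) holds at every position 0..9, and those are all positions ever visited, so □□(¬a → ◇¬a) holds.
At position 0: d U ○d is true; □□(¬a → ◇¬a) is true; so d U ○d ∧ □□(¬a → ◇¬a) is true.

Holds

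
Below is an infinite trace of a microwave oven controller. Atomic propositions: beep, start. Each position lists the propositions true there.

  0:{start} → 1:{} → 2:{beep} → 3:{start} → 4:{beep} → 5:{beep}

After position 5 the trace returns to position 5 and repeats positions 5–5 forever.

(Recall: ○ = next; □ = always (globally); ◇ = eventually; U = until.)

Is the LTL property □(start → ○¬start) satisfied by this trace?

start → ○¬start holds at every position 0..5, and those are all positions ever visited, so □(start → ○¬start) holds.
Positions where start holds: 0, 3.
Check ○¬start at each: 0→ok, 3→ok.

Satisfied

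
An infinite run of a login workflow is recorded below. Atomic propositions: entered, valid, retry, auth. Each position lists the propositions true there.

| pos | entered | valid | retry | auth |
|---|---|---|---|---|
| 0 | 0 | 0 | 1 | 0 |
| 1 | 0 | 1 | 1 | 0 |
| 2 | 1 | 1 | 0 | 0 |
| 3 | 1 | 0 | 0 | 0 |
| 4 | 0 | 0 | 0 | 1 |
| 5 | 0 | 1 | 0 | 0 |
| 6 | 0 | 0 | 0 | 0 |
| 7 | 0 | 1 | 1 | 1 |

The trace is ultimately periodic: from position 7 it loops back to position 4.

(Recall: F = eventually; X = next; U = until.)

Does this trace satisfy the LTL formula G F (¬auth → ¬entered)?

Yes

F (¬auth → ¬entered) holds at every position 0..7, and those are all positions ever visited, so G F (¬auth → ¬entered) holds.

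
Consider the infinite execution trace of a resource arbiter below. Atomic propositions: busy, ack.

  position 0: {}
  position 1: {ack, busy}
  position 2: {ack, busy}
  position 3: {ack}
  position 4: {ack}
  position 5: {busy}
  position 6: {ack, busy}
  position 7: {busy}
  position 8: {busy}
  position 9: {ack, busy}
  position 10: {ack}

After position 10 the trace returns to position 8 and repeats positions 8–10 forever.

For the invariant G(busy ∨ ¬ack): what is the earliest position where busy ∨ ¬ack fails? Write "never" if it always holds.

Check busy ∨ ¬ack at each position in order: 0 ✓, 1 ✓, 2 ✓.
At position 3 the labels are {ack}, so busy ∨ ¬ack is false there. This is the first violation.

3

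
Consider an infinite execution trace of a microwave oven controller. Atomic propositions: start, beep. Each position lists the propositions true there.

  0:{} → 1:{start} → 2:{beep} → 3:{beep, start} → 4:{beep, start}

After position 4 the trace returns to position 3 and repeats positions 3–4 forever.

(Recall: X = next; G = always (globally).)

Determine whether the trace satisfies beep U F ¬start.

Walking from position 0: F ¬start first holds at position 0, and beep holds at every earlier position along the way, so beep U F ¬start holds.

Yes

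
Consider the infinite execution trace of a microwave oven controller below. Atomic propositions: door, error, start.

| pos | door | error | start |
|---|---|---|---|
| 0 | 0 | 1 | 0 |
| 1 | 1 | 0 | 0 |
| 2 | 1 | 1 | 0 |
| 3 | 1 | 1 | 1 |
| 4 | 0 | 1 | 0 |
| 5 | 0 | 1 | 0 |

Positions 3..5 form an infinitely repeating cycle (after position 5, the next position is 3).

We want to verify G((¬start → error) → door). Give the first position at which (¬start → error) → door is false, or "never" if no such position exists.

At position 0 the labels are {error}, so (¬start → error) → door is false there. This is the first violation.

0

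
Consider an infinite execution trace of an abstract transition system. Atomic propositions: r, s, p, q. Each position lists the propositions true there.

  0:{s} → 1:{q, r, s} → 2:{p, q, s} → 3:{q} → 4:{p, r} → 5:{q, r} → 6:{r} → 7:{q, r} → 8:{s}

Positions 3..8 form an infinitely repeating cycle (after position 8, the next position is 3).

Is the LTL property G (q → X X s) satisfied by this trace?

q → X X s must hold at every position from 0 onward. It fails at position 1, so G (q → X X s) is false.
Positions where q holds: 1, 2, 3, 5, 7.
Check X X s at each: 1→fails, 2→fails, 3→fails, 5→fails, 7→fails.

No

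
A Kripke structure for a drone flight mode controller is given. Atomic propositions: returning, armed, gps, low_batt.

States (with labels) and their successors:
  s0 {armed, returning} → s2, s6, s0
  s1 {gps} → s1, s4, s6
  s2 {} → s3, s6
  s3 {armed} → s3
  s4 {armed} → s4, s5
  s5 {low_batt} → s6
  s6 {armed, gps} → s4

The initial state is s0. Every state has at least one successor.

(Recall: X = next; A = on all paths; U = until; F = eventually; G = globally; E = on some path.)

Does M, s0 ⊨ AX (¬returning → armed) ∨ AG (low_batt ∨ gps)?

States satisfying ¬returning → armed: {s0, s3, s4, s6}.
States satisfying AX (¬returning → armed): {s2, s3, s5, s6}.
States satisfying low_batt ∨ gps: {s1, s5, s6}.
States satisfying AG (low_batt ∨ gps): ∅.
States satisfying AX (¬returning → armed) ∨ AG (low_batt ∨ gps): {s2, s3, s5, s6}.
s0 ∉ Sat(AX (¬returning → armed) ∨ AG (low_batt ∨ gps)).

No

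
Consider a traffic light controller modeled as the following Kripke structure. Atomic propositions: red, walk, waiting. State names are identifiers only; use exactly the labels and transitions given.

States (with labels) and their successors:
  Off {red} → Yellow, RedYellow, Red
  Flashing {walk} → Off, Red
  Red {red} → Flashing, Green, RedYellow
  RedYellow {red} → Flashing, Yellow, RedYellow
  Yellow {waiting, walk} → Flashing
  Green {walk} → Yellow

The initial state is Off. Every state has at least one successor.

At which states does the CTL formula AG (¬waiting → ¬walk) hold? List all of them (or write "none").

States satisfying ¬waiting → ¬walk: {Off, Red, RedYellow, Yellow}.
States satisfying AG (¬waiting → ¬walk): ∅.

none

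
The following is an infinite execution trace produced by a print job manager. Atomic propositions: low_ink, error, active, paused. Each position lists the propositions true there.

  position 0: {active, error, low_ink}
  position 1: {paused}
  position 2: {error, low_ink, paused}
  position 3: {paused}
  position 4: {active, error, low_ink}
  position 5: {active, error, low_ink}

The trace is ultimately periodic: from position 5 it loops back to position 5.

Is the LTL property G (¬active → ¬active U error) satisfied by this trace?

Holds

¬active → ¬active U error holds at every position 0..5, and those are all positions ever visited, so G (¬active → ¬active U error) holds.
Positions where ¬active holds: 1, 2, 3.
Check ¬active U error at each: 1→ok, 2→ok, 3→ok.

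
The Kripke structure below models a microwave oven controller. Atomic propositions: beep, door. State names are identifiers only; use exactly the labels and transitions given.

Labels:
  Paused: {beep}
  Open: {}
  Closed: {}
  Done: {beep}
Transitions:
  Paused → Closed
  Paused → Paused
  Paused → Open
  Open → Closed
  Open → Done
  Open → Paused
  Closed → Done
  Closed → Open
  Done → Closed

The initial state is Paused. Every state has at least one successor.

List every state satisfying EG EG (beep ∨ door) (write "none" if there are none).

{Paused}

States satisfying EG (beep ∨ door): {Paused}.
States satisfying EG EG (beep ∨ door): {Paused}.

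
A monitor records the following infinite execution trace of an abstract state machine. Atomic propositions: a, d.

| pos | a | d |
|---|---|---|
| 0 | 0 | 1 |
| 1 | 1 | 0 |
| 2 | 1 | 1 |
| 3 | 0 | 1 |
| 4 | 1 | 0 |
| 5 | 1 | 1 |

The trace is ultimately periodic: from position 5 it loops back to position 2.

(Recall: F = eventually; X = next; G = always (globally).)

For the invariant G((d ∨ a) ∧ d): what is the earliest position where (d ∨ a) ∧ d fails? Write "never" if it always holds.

Check (d ∨ a) ∧ d at each position in order: 0 ✓.
At position 1 the labels are {a}, so (d ∨ a) ∧ d is false there. This is the first violation.

1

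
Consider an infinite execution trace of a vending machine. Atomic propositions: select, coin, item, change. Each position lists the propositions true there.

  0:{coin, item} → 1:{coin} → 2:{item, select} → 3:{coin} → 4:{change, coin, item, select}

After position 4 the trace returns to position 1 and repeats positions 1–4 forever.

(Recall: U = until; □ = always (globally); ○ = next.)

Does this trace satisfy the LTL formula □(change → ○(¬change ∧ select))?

No

change → ○(¬change ∧ select) must hold at every position from 0 onward. It fails at position 4, so □(change → ○(¬change ∧ select)) is false.
Positions where change holds: 4.
Check ○(¬change ∧ select) at each: 4→fails.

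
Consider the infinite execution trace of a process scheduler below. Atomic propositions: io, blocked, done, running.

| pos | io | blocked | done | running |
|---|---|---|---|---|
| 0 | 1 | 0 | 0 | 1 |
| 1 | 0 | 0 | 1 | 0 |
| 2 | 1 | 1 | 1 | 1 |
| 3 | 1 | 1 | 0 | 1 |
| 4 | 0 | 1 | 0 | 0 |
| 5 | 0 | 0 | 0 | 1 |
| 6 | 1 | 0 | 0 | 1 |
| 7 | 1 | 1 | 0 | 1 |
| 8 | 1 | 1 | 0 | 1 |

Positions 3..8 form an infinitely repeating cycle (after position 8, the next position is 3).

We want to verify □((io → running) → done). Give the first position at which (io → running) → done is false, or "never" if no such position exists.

At position 0 the labels are {io, running}, so (io → running) → done is false there. This is the first violation.

0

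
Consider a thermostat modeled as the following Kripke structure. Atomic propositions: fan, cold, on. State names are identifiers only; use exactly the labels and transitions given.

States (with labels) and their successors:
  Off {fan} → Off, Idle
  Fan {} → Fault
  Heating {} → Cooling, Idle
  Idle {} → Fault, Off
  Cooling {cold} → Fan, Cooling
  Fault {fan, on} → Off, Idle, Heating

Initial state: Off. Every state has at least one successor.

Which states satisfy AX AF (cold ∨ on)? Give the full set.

States satisfying AF (cold ∨ on): {Fan, Cooling, Fault}.
States satisfying AX AF (cold ∨ on): {Fan, Cooling}.

{Fan, Cooling}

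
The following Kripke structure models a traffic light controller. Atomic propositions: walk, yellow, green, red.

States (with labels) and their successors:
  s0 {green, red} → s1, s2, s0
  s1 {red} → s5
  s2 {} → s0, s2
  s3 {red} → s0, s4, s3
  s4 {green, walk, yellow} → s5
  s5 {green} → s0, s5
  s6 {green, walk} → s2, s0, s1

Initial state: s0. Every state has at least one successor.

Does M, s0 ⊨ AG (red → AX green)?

States satisfying red → AX green: {s1, s2, s4, s5, s6}.
States satisfying AG (red → AX green): ∅.
s0 is reachable from s0 and violates red → AX green, so AG fails at s0.
s0 ∉ Sat(AG (red → AX green)).

Does not hold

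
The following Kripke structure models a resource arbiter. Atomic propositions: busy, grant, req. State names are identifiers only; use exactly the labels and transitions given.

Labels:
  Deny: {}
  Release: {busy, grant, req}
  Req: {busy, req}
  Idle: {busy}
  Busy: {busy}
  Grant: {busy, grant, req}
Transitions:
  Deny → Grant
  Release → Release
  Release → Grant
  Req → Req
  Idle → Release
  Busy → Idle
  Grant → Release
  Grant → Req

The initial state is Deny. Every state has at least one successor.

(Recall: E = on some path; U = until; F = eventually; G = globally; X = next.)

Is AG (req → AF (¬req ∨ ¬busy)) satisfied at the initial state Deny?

No

States satisfying req → AF (¬req ∨ ¬busy): {Deny, Idle, Busy}.
States satisfying AG (req → AF (¬req ∨ ¬busy)): ∅.
Grant is reachable from Deny and violates req → AF (¬req ∨ ¬busy), so AG fails at Deny.
Deny ∉ Sat(AG (req → AF (¬req ∨ ¬busy))).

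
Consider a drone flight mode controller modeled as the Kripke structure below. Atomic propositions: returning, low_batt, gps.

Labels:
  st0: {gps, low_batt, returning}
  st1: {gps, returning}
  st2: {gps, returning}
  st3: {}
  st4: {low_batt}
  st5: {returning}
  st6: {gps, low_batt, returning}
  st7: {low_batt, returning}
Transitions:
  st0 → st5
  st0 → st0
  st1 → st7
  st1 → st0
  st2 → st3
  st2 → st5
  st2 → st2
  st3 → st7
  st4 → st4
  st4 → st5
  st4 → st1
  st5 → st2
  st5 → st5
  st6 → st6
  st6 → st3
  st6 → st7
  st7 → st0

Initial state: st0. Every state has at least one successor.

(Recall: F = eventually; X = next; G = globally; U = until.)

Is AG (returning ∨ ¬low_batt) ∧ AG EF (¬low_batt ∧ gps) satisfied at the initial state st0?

Satisfied

States satisfying returning ∨ ¬low_batt: {st0, st1, st2, st3, st5, st6, st7}.
States satisfying AG (returning ∨ ¬low_batt): {st0, st1, st2, st3, st5, st6, st7}.
States satisfying EF (¬low_batt ∧ gps): {st0, st1, st2, st3, st4, st5, st6, st7}.
States satisfying AG EF (¬low_batt ∧ gps): {st0, st1, st2, st3, st4, st5, st6, st7}.
States satisfying AG (returning ∨ ¬low_batt) ∧ AG EF (¬low_batt ∧ gps): {st0, st1, st2, st3, st5, st6, st7}.
st0 ∈ Sat(AG (returning ∨ ¬low_batt) ∧ AG EF (¬low_batt ∧ gps)).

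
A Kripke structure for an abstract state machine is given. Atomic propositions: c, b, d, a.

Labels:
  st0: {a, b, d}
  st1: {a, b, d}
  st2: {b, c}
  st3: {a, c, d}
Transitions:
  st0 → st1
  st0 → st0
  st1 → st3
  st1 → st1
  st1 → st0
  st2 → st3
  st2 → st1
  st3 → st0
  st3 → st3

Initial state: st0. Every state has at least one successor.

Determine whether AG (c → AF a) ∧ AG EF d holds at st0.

States satisfying c → AF a: {st0, st1, st2, st3}.
States satisfying AG (c → AF a): {st0, st1, st2, st3}.
States satisfying EF d: {st0, st1, st2, st3}.
States satisfying AG EF d: {st0, st1, st2, st3}.
States satisfying AG (c → AF a) ∧ AG EF d: {st0, st1, st2, st3}.
st0 ∈ Sat(AG (c → AF a) ∧ AG EF d).

Satisfied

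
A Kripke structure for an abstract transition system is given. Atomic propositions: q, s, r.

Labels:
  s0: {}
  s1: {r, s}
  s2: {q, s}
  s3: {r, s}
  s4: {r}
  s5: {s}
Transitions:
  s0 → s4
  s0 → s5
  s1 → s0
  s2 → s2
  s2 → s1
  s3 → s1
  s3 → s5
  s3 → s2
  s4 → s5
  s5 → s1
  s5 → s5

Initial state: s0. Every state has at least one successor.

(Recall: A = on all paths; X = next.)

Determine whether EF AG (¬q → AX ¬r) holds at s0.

States satisfying AG (¬q → AX ¬r): ∅.
States satisfying EF AG (¬q → AX ¬r): ∅.
No suitable path/successor from s0 witnesses the formula.
s0 ∉ Sat(EF AG (¬q → AX ¬r)).

Violated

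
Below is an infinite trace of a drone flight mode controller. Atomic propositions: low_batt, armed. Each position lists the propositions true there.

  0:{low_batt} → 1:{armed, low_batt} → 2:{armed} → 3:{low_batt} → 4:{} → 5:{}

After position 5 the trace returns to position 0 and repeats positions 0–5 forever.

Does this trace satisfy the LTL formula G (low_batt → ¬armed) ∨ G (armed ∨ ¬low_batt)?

low_batt → ¬armed must hold at every position from 0 onward. It fails at position 1, so G (low_batt → ¬armed) is false.
Positions where low_batt holds: 0, 1, 3.
Check ¬armed at each: 0→ok, 1→fails, 3→ok.
armed ∨ ¬low_batt must hold at every position from 0 onward. It fails at position 0, so G (armed ∨ ¬low_batt) is false.
At position 0: G (low_batt → ¬armed) is false; G (armed ∨ ¬low_batt) is false; so G (low_batt → ¬armed) ∨ G (armed ∨ ¬low_batt) is false.

No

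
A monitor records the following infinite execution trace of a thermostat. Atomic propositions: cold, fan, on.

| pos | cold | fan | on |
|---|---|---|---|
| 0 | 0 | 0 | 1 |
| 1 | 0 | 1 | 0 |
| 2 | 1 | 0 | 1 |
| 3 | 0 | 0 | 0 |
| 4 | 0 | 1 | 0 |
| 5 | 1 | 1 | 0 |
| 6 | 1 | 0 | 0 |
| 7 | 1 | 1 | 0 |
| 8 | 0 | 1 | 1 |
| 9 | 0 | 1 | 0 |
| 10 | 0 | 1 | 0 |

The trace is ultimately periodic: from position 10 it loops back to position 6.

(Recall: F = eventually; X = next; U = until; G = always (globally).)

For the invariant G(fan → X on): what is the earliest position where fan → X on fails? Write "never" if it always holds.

Check fan → X on at each position in order: 0 ✓, 1 ✓, 2 ✓, 3 ✓.
At position 4 the labels are {fan} and the next position 5 has {cold, fan}, so fan → X on is false there. This is the first violation.

4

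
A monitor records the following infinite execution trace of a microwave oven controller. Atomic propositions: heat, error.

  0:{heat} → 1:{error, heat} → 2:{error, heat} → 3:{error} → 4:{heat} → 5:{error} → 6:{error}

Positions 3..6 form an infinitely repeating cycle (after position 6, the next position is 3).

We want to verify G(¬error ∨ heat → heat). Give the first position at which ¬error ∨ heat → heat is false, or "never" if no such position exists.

¬error ∨ heat → heat holds at every position 0..6, and those are all the positions the trace ever visits, so the invariant G(¬error ∨ heat → heat) is never violated.

never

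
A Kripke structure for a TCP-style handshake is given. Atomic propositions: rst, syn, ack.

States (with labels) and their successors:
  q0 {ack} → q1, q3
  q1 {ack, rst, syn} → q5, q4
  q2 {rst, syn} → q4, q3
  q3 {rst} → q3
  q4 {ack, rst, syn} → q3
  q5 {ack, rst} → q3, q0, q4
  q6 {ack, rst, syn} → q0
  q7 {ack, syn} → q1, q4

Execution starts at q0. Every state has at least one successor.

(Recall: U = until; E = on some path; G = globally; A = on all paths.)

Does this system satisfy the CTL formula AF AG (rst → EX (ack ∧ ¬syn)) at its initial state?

No

States satisfying AG (rst → EX (ack ∧ ¬syn)): ∅.
States satisfying AF AG (rst → EX (ack ∧ ¬syn)): ∅.
There is a path from q0 along which AG (rst → EX (ack ∧ ¬syn)) never holds.
q0 ∉ Sat(AF AG (rst → EX (ack ∧ ¬syn))).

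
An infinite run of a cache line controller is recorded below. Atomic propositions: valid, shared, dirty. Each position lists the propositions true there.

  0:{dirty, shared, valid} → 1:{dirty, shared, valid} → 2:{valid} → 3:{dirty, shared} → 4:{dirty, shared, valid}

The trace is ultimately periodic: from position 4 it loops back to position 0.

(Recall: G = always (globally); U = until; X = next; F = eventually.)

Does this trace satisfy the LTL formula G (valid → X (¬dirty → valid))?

valid → X (¬dirty → valid) holds at every position 0..4, and those are all positions ever visited, so G (valid → X (¬dirty → valid)) holds.
Positions where valid holds: 0, 1, 2, 4.
Check X (¬dirty → valid) at each: 0→ok, 1→ok, 2→ok, 4→ok.

Satisfied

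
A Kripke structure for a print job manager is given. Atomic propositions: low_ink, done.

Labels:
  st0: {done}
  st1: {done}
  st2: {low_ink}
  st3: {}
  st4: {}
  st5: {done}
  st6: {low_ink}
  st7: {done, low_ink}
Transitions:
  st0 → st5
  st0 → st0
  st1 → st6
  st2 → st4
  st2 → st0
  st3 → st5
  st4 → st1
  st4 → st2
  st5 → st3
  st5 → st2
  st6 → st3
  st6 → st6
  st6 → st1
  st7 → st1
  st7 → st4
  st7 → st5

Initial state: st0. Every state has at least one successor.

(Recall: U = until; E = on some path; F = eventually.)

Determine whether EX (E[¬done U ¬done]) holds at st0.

No

States satisfying E[¬done U ¬done]: {st2, st3, st4, st6}.
States satisfying EX (E[¬done U ¬done]): {st1, st2, st4, st5, st6, st7}.
No suitable path/successor from st0 witnesses the formula.
st0 ∉ Sat(EX (E[¬done U ¬done])).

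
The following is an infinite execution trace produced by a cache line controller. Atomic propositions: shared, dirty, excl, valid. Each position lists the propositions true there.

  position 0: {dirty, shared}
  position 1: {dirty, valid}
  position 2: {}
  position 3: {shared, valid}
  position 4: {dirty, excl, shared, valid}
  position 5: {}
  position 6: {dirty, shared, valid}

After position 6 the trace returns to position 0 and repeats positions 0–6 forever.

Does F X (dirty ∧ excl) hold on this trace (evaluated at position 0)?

Holds

X (dirty ∧ excl) holds at position 3, which is reachable from 0, so F X (dirty ∧ excl) holds.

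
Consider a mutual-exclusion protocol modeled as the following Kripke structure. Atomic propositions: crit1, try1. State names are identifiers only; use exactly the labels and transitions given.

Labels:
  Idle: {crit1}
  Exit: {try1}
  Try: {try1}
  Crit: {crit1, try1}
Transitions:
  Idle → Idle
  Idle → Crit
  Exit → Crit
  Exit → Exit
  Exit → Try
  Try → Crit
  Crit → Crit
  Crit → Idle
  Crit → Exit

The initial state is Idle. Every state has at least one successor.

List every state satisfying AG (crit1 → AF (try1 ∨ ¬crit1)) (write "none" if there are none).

none

States satisfying crit1 → AF (try1 ∨ ¬crit1): {Exit, Try, Crit}.
States satisfying AG (crit1 → AF (try1 ∨ ¬crit1)): ∅.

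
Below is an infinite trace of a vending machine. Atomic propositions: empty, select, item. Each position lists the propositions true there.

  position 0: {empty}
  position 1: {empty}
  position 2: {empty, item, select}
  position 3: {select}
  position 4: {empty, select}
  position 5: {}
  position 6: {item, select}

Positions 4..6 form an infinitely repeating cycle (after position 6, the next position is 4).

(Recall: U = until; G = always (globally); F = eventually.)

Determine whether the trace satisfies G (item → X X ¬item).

item → X X ¬item holds at every position 0..6, and those are all positions ever visited, so G (item → X X ¬item) holds.
Positions where item holds: 2, 6.
Check X X ¬item at each: 2→ok, 6→ok.

Yes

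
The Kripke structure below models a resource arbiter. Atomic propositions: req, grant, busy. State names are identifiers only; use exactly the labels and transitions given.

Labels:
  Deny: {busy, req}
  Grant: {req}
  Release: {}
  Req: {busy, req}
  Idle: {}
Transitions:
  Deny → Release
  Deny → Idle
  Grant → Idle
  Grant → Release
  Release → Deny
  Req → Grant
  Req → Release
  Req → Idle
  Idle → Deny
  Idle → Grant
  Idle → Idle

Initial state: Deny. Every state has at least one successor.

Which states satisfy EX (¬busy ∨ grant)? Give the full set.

States satisfying ¬busy ∨ grant: {Grant, Release, Idle}.
States satisfying EX (¬busy ∨ grant): {Deny, Grant, Req, Idle}.

{Deny, Grant, Req, Idle}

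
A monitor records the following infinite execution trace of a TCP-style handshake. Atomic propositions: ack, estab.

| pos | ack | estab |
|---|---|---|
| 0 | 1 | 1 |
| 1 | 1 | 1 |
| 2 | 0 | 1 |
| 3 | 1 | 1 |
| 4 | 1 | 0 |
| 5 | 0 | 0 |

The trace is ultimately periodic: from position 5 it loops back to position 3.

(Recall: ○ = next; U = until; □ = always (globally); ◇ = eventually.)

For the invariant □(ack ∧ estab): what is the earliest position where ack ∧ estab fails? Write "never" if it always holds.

Check ack ∧ estab at each position in order: 0 ✓, 1 ✓.
At position 2 the labels are {estab}, so ack ∧ estab is false there. This is the first violation.

2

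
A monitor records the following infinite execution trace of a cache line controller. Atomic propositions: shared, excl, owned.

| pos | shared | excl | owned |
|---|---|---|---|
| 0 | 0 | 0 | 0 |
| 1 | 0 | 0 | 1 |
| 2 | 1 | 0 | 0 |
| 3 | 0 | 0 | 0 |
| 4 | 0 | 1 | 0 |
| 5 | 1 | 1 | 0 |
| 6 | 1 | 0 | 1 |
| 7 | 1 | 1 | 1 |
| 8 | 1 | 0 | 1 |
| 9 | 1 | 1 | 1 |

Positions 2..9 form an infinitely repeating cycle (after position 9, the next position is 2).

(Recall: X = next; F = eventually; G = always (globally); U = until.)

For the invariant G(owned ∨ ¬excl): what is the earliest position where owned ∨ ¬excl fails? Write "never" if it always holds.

Check owned ∨ ¬excl at each position in order: 0 ✓, 1 ✓, 2 ✓, 3 ✓.
At position 4 the labels are {excl}, so owned ∨ ¬excl is false there. This is the first violation.

4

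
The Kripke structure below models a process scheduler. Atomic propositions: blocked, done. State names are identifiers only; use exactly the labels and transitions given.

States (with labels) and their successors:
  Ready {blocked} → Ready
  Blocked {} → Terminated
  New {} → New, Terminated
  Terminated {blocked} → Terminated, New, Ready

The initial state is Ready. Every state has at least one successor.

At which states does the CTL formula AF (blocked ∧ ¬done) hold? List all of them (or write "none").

{Ready, Blocked, Terminated}

States satisfying blocked ∧ ¬done: {Ready, Terminated}.
States satisfying AF (blocked ∧ ¬done): {Ready, Blocked, Terminated}.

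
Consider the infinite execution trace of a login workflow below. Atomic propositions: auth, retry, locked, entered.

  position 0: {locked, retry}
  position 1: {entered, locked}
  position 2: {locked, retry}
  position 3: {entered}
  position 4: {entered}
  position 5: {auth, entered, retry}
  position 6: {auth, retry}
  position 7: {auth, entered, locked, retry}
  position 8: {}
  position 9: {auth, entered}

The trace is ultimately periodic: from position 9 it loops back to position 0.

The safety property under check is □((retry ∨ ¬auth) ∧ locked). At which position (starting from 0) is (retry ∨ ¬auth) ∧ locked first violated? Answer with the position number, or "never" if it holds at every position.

3

Check (retry ∨ ¬auth) ∧ locked at each position in order: 0 ✓, 1 ✓, 2 ✓.
At position 3 the labels are {entered}, so (retry ∨ ¬auth) ∧ locked is false there. This is the first violation.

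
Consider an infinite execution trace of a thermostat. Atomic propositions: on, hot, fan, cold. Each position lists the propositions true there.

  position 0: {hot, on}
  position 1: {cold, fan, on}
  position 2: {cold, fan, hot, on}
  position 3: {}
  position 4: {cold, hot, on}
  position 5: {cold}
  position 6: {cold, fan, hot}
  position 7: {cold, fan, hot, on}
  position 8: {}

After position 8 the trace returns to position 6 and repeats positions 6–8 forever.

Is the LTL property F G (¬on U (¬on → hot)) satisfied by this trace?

G (¬on U (¬on → hot)) holds at position 0, which is reachable from 0, so F G (¬on U (¬on → hot)) holds.

Satisfied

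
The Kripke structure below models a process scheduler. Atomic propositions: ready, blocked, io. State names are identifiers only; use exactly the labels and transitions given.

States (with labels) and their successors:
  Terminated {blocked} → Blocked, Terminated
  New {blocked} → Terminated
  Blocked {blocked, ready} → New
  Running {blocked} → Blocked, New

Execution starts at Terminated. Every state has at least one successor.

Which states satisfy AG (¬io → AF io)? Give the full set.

none

States satisfying ¬io → AF io: ∅.
States satisfying AG (¬io → AF io): ∅.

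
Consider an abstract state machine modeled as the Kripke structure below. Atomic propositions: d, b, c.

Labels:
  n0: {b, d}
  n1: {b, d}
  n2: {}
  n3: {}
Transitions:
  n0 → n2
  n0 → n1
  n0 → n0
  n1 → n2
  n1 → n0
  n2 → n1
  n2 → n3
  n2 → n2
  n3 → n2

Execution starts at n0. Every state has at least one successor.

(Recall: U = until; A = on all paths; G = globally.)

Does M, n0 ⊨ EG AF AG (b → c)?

States satisfying AF AG (b → c): ∅.
States satisfying EG AF AG (b → c): ∅.
No suitable path/successor from n0 witnesses the formula.
n0 ∉ Sat(EG AF AG (b → c)).

Violated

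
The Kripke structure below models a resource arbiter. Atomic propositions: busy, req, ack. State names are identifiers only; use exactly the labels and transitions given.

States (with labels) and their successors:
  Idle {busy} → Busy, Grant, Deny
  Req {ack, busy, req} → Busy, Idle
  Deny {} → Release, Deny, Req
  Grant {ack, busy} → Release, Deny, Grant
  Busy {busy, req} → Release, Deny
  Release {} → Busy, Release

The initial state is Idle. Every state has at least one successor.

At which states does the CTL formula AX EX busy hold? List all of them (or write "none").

States satisfying EX busy: {Idle, Req, Deny, Grant, Release}.
States satisfying AX EX busy: {Deny, Grant, Busy}.

{Deny, Grant, Busy}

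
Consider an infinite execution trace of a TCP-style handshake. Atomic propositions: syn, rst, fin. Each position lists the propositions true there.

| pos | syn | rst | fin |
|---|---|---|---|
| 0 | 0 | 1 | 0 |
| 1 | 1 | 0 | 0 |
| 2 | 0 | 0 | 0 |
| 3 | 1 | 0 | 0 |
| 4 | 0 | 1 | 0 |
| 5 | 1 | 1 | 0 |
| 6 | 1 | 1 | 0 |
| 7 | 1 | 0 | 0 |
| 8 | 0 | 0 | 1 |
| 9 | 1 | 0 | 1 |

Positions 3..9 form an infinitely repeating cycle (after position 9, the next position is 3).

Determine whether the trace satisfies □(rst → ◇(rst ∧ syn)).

rst → ◇(rst ∧ syn) holds at every position 0..9, and those are all positions ever visited, so □(rst → ◇(rst ∧ syn)) holds.
Positions where rst holds: 0, 4, 5, 6.
Check ◇(rst ∧ syn) at each: 0→ok, 4→ok, 5→ok, 6→ok.

Holds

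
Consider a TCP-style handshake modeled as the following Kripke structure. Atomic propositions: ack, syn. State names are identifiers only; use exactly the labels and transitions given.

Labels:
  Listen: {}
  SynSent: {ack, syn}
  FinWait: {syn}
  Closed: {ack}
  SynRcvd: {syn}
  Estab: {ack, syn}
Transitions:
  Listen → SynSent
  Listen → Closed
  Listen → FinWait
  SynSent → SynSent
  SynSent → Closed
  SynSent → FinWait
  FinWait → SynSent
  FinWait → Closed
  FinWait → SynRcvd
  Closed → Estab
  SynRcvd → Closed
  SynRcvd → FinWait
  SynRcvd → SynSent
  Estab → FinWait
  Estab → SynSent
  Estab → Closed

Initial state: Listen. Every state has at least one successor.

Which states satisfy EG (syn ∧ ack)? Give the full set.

States satisfying syn ∧ ack: {SynSent, Estab}.
States satisfying EG (syn ∧ ack): {SynSent, Estab}.

{SynSent, Estab}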